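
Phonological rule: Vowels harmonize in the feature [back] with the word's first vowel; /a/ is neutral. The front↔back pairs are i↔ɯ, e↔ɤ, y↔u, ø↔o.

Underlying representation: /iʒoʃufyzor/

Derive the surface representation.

[iʒøʃyfyzør]

/o/ harmonizes with /i/ ([-back]) → [ø]
/u/ harmonizes with /i/ ([-back]) → [y]
/o/ harmonizes with /i/ ([-back]) → [ø]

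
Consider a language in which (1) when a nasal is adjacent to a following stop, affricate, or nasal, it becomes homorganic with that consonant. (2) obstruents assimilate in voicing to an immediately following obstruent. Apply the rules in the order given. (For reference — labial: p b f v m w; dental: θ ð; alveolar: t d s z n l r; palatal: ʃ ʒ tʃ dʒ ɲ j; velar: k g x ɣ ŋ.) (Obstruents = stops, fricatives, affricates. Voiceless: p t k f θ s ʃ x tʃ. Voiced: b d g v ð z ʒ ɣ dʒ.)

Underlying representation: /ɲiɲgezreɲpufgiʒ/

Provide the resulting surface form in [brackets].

Rule 1: /ɲ/ before /g/ (velar) → [ŋ]
Rule 1: /ɲ/ before /p/ (labial) → [m]
After rule 1: ɲiŋgezrempufgiʒ
Rule 2: /f/ before /g/ (voiced) → [v]

[ɲiŋgezrempuvgiʒ]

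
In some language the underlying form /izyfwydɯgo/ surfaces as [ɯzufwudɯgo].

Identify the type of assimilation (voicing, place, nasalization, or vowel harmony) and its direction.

vowel harmony, regressive

/i/→[ɯ] /y/→[u] /y/→[u].
Vowels agree with the last vowel, so the harmony is regressive.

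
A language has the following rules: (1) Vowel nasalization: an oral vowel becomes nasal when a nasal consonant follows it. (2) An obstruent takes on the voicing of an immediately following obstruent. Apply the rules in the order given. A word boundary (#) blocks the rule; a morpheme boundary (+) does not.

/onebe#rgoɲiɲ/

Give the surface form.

Rule 1: /o/ before nasal /n/ → [õ]
Rule 1: /o/ before nasal /ɲ/ → [õ]
Rule 1: /i/ before nasal /ɲ/ → [ĩ]
After rule 1: õnebe#rgõɲĩɲ
Rule 2: no segment meets the rule's conditions; no change.

[õnebe#rgõɲĩɲ]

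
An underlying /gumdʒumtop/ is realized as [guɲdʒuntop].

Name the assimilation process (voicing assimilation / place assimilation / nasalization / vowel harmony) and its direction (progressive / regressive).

place assimilation, regressive

/m/→[ɲ] /m/→[n].
Each target copies a feature from the following segment, so the direction is regressive.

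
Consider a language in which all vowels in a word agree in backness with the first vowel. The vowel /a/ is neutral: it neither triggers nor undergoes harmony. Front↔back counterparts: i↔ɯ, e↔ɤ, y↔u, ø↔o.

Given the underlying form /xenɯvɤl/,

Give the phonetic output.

[xenivel]

/ɯ/ harmonizes with /e/ ([-back]) → [i]
/ɤ/ harmonizes with /e/ ([-back]) → [e]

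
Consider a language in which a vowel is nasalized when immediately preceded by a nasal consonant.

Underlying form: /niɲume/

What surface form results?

[nĩɲũmẽ]

/i/ after nasal /n/ → [ĩ]
/u/ after nasal /ɲ/ → [ũ]
/e/ after nasal /m/ → [ẽ]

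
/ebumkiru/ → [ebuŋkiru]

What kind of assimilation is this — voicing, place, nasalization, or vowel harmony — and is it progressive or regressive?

place assimilation, regressive

/m/→[ŋ].
Each target copies a feature from the following segment, so the direction is regressive.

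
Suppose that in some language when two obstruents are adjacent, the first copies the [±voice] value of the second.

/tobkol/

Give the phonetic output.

/b/ before /k/ (voiceless) → [p]

[topkol]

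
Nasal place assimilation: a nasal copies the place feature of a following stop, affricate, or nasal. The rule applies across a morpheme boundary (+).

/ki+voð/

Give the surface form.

no segment meets the rule's conditions; no change.

[ki+voð]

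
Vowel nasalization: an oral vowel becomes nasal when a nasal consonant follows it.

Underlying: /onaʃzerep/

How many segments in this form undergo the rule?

/o/ before nasal /n/ → [õ]
1 segment changes.

1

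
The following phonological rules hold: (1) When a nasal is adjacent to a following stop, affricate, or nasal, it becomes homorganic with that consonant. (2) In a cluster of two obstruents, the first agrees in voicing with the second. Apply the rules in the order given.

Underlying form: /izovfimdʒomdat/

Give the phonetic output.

[izoffiɲdʒondat]

Rule 1: /m/ before /dʒ/ (palatal) → [ɲ]
Rule 1: /m/ before /d/ (alveolar) → [n]
After rule 1: izovfiɲdʒondat
Rule 2: /v/ before /f/ (voiceless) → [f]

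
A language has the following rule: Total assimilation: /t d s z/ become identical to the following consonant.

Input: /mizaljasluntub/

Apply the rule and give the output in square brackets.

[mizaljalluntub]

/s/ before /l/ → [l] (total assimilation)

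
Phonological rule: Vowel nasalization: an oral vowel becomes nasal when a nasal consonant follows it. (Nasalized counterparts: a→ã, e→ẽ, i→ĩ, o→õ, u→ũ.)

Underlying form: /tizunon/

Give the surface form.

/u/ before nasal /n/ → [ũ]
/o/ before nasal /n/ → [õ]

[tizũnõn]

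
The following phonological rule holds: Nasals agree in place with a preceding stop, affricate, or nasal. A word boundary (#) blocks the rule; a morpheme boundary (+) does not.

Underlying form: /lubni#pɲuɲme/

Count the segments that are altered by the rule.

3

/n/ after /b/ (labial) → [m]
/ɲ/ after /p/ (labial) → [m]
/m/ after /ɲ/ (palatal) → [ɲ]
3 segments change.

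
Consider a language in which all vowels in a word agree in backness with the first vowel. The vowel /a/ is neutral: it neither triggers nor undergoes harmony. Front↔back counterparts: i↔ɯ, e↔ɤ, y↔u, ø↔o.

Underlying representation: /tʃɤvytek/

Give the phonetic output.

[tʃɤvutɤk]

/y/ harmonizes with /ɤ/ ([+back]) → [u]
/e/ harmonizes with /ɤ/ ([+back]) → [ɤ]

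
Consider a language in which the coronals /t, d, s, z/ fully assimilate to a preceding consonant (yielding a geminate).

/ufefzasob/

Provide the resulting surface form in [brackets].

[ufeffasob]

/z/ after /f/ → [f] (total assimilation)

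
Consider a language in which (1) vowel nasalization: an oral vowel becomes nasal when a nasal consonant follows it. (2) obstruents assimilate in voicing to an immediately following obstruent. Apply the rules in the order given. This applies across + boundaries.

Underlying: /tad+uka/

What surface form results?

Rule 1: no segment meets the rule's conditions; no change.
After rule 1: tad+uka
Rule 2: no segment meets the rule's conditions; no change.

[tad+uka]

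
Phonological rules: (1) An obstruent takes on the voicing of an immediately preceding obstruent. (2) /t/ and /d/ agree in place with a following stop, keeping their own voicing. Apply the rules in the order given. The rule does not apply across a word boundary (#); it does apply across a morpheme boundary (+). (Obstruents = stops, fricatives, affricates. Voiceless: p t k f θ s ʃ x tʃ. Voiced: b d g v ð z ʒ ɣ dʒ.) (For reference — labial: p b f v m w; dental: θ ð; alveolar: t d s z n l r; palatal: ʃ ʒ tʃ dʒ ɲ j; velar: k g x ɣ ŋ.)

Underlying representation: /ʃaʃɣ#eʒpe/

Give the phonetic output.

[ʃaʃx#eʒbe]

Rule 1: /ɣ/ after /ʃ/ (voiceless) → [x]
Rule 1: /p/ after /ʒ/ (voiced) → [b]
After rule 1: ʃaʃx#eʒbe
Rule 2: no segment meets the rule's conditions; no change.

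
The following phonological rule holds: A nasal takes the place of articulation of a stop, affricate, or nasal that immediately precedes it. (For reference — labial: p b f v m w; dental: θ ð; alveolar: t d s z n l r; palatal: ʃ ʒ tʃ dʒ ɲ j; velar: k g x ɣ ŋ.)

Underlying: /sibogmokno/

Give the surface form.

[sibogŋokŋo]

/m/ after /g/ (velar) → [ŋ]
/n/ after /k/ (velar) → [ŋ]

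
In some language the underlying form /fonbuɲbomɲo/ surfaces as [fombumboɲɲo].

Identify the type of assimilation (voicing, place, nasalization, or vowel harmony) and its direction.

/n/→[m] /ɲ/→[m] /m/→[ɲ].
Each target copies a feature from the following segment, so the direction is regressive.

place assimilation, regressive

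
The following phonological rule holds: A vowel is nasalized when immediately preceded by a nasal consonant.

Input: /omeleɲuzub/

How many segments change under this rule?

/e/ after nasal /m/ → [ẽ]
/u/ after nasal /ɲ/ → [ũ]
2 segments change.

2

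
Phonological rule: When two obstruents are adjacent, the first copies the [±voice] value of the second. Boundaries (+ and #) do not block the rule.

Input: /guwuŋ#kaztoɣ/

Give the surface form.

/z/ before /t/ (voiceless) → [s]

[guwuŋ#kastoɣ]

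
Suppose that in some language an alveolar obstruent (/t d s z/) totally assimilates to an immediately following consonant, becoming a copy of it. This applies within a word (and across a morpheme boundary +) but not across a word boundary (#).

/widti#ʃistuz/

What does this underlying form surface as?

/d/ before /t/ → [t] (total assimilation)
/s/ before /t/ → [t] (total assimilation)

[witti#ʃittuz]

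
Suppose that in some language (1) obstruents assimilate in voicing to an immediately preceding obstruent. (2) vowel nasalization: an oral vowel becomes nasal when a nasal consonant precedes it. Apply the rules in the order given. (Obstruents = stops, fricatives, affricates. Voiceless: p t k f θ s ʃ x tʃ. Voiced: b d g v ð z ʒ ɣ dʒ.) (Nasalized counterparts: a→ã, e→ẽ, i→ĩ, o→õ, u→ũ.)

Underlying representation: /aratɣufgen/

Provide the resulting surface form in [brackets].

[aratxufken]

Rule 1: /ɣ/ after /t/ (voiceless) → [x]
Rule 1: /g/ after /f/ (voiceless) → [k]
After rule 1: aratxufken
Rule 2: no segment meets the rule's conditions; no change.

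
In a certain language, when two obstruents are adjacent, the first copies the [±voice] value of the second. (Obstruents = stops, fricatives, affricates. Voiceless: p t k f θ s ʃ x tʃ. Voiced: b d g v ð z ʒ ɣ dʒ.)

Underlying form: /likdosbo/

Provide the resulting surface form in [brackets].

/k/ before /d/ (voiced) → [g]
/s/ before /b/ (voiced) → [z]

[ligdozbo]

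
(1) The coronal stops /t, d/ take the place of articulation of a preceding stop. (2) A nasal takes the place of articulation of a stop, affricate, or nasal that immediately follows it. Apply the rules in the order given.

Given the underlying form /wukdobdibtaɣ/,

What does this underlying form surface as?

[wukgobbibpaɣ]

Rule 1: /d/ after /k/ (velar) → [g]
Rule 1: /d/ after /b/ (labial) → [b]
Rule 1: /t/ after /b/ (labial) → [p]
After rule 1: wukgobbibpaɣ
Rule 2: no segment meets the rule's conditions; no change.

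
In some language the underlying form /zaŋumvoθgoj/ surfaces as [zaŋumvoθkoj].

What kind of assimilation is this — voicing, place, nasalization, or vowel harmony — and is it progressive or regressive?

/g/→[k].
Each target copies a feature from the preceding segment, so the direction is progressive.

voicing assimilation, progressive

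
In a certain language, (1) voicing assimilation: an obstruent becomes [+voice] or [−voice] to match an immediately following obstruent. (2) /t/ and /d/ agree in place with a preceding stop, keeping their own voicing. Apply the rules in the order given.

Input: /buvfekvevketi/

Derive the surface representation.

[buffegvefketi]

Rule 1: /v/ before /f/ (voiceless) → [f]
Rule 1: /k/ before /v/ (voiced) → [g]
Rule 1: /v/ before /k/ (voiceless) → [f]
After rule 1: buffegvefketi
Rule 2: no segment meets the rule's conditions; no change.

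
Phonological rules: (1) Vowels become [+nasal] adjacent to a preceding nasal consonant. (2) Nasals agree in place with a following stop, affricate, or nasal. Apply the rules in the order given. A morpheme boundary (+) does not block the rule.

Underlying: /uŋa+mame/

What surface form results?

[uŋã+mãmẽ]

Rule 1: /a/ after nasal /ŋ/ → [ã]
Rule 1: /a/ after nasal /m/ → [ã]
Rule 1: /e/ after nasal /m/ → [ẽ]
After rule 1: uŋã+mãmẽ
Rule 2: no segment meets the rule's conditions; no change.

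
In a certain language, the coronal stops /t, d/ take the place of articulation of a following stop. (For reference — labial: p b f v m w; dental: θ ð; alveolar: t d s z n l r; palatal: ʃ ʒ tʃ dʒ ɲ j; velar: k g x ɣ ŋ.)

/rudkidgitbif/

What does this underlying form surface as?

[rugkiggipbif]

/d/ before /k/ (velar) → [g]
/d/ before /g/ (velar) → [g]
/t/ before /b/ (labial) → [p]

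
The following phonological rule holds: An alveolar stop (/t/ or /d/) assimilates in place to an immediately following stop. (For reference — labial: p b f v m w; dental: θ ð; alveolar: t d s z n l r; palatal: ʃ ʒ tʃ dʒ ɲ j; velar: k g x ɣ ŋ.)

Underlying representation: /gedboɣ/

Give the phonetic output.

[gebboɣ]

/d/ before /b/ (labial) → [b]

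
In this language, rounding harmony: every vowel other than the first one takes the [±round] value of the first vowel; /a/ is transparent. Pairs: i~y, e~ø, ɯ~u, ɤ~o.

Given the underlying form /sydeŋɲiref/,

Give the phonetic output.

[sydøŋɲyrøf]

/e/ harmonizes with /y/ ([+round]) → [ø]
/i/ harmonizes with /y/ ([+round]) → [y]
/e/ harmonizes with /y/ ([+round]) → [ø]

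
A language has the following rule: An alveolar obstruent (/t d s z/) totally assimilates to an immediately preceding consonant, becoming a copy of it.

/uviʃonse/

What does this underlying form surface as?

[uviʃonne]

/s/ after /n/ → [n] (total assimilation)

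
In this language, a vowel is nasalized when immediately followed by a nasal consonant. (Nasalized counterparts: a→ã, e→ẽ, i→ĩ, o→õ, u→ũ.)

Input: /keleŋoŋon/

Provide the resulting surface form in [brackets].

/e/ before nasal /ŋ/ → [ẽ]
/o/ before nasal /ŋ/ → [õ]
/o/ before nasal /n/ → [õ]

[kelẽŋõŋõn]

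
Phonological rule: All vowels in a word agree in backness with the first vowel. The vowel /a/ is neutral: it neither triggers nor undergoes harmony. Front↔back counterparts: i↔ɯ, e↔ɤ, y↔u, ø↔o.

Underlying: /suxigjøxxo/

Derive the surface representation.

/i/ harmonizes with /u/ ([+back]) → [ɯ]
/ø/ harmonizes with /u/ ([+back]) → [o]

[suxɯgjoxxo]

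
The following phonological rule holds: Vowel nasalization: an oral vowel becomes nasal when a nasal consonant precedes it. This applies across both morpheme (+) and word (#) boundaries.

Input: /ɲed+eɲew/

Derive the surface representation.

/e/ after nasal /ɲ/ → [ẽ]
/e/ after nasal /ɲ/ → [ẽ]

[ɲẽd+eɲẽw]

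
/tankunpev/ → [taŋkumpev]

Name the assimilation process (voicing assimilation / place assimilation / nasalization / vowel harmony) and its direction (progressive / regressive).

/n/→[ŋ] /n/→[m].
Each target copies a feature from the following segment, so the direction is regressive.

place assimilation, regressive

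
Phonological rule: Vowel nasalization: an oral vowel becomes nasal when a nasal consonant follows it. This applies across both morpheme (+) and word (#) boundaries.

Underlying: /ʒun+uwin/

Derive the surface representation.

/u/ before nasal /n/ → [ũ]
/i/ before nasal /n/ → [ĩ]

[ʒũn+uwĩn]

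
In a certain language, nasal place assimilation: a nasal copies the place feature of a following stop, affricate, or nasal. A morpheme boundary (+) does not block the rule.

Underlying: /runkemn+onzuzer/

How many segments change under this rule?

/n/ before /k/ (velar) → [ŋ]
/m/ before /n/ (alveolar) → [n]
2 segments change.

2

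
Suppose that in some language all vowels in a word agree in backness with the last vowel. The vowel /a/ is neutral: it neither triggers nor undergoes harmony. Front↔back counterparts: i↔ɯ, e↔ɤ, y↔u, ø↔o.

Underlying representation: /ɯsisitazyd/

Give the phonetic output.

/ɯ/ harmonizes with /y/ ([-back]) → [i]

[isisitazyd]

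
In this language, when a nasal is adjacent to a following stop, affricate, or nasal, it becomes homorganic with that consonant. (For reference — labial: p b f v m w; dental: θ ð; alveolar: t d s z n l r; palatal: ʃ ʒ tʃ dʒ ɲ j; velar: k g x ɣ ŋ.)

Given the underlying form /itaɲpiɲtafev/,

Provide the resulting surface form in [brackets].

[itampintafev]

/ɲ/ before /p/ (labial) → [m]
/ɲ/ before /t/ (alveolar) → [n]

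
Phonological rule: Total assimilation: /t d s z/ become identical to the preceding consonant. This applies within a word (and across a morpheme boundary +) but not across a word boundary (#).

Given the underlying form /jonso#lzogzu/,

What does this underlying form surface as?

[jonno#lloggu]

/s/ after /n/ → [n] (total assimilation)
/z/ after /l/ → [l] (total assimilation)
/z/ after /g/ → [g] (total assimilation)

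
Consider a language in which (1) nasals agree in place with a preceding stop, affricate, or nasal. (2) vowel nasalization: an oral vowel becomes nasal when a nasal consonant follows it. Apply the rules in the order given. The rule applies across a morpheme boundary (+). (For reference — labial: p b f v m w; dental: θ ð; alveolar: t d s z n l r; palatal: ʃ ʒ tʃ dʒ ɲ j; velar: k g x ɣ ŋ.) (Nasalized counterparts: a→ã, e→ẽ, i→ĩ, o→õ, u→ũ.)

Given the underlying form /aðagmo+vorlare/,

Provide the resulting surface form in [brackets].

[aðagŋo+vorlare]

Rule 1: /m/ after /g/ (velar) → [ŋ]
After rule 1: aðagŋo+vorlare
Rule 2: no segment meets the rule's conditions; no change.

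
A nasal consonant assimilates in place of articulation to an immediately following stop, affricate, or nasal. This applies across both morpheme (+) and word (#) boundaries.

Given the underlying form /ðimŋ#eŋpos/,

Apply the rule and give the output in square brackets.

/m/ before /ŋ/ (velar) → [ŋ]
/ŋ/ before /p/ (labial) → [m]

[ðiŋŋ#empos]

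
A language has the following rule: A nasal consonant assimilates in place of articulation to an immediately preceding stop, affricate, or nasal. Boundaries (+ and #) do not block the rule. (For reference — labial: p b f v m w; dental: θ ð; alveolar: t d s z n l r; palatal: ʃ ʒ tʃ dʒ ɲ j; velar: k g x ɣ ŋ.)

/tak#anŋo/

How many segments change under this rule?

1

/ŋ/ after /n/ (alveolar) → [n]
1 segment changes.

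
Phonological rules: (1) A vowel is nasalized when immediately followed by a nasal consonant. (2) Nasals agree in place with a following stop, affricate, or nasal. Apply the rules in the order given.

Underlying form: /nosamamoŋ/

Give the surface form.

Rule 1: /a/ before nasal /m/ → [ã]
Rule 1: /a/ before nasal /m/ → [ã]
Rule 1: /o/ before nasal /ŋ/ → [õ]
After rule 1: nosãmãmõŋ
Rule 2: no segment meets the rule's conditions; no change.

[nosãmãmõŋ]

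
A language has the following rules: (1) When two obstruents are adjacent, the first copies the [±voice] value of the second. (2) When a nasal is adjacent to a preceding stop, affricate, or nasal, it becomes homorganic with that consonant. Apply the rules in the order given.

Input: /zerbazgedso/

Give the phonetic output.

[zerbazgetso]

Rule 1: /d/ before /s/ (voiceless) → [t]
After rule 1: zerbazgetso
Rule 2: no segment meets the rule's conditions; no change.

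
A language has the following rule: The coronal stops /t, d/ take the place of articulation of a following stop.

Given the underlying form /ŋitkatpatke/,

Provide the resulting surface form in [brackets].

[ŋikkappakke]

/t/ before /k/ (velar) → [k]
/t/ before /p/ (labial) → [p]
/t/ before /k/ (velar) → [k]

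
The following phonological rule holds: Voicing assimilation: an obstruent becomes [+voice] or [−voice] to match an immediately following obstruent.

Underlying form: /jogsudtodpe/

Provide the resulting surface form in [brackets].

/g/ before /s/ (voiceless) → [k]
/d/ before /t/ (voiceless) → [t]
/d/ before /p/ (voiceless) → [t]

[joksuttotpe]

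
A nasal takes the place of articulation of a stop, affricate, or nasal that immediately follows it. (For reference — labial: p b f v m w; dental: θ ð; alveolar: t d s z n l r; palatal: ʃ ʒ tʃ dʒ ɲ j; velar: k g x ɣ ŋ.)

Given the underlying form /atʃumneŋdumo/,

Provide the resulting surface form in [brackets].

/m/ before /n/ (alveolar) → [n]
/ŋ/ before /d/ (alveolar) → [n]

[atʃunnendumo]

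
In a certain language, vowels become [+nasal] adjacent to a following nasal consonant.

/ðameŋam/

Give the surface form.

/a/ before nasal /m/ → [ã]
/e/ before nasal /ŋ/ → [ẽ]
/a/ before nasal /m/ → [ã]

[ðãmẽŋãm]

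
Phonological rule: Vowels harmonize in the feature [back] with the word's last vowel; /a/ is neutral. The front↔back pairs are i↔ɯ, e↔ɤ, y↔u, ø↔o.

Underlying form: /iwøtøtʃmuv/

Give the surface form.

[ɯwototʃmuv]

/i/ harmonizes with /u/ ([+back]) → [ɯ]
/ø/ harmonizes with /u/ ([+back]) → [o]
/ø/ harmonizes with /u/ ([+back]) → [o]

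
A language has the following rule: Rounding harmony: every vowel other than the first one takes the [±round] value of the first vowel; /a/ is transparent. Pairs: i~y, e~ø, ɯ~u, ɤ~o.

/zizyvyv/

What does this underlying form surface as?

[ziziviv]

/y/ harmonizes with /i/ ([-round]) → [i]
/y/ harmonizes with /i/ ([-round]) → [i]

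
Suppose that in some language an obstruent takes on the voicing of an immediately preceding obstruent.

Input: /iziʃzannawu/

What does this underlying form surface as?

/z/ after /ʃ/ (voiceless) → [s]

[iziʃsannawu]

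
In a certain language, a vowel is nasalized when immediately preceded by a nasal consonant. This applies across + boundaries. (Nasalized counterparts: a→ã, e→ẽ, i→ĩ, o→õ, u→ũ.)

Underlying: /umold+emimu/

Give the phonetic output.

[umõld+emĩmũ]

/o/ after nasal /m/ → [õ]
/i/ after nasal /m/ → [ĩ]
/u/ after nasal /m/ → [ũ]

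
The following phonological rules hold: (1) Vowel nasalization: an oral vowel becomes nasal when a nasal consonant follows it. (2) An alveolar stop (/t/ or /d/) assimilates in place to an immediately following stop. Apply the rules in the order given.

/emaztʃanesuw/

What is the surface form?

Rule 1: /e/ before nasal /m/ → [ẽ]
Rule 1: /a/ before nasal /n/ → [ã]
After rule 1: ẽmaztʃãnesuw
Rule 2: no segment meets the rule's conditions; no change.

[ẽmaztʃãnesuw]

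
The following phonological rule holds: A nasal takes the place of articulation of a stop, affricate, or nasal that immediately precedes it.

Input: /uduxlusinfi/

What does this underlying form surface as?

[uduxlusinfi]

no segment meets the rule's conditions; no change.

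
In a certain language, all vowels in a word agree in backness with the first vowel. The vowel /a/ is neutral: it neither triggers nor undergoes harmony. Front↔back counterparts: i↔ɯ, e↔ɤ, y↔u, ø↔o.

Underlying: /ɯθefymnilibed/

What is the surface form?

/e/ harmonizes with /ɯ/ ([+back]) → [ɤ]
/y/ harmonizes with /ɯ/ ([+back]) → [u]
/i/ harmonizes with /ɯ/ ([+back]) → [ɯ]
/i/ harmonizes with /ɯ/ ([+back]) → [ɯ]
/e/ harmonizes with /ɯ/ ([+back]) → [ɤ]

[ɯθɤfumnɯlɯbɤd]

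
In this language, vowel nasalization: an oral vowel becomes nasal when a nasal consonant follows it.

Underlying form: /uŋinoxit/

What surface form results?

[ũŋĩnoxit]

/u/ before nasal /ŋ/ → [ũ]
/i/ before nasal /n/ → [ĩ]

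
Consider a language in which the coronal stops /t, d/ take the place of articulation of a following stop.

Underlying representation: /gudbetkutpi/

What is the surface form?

[gubbekkuppi]

/d/ before /b/ (labial) → [b]
/t/ before /k/ (velar) → [k]
/t/ before /p/ (labial) → [p]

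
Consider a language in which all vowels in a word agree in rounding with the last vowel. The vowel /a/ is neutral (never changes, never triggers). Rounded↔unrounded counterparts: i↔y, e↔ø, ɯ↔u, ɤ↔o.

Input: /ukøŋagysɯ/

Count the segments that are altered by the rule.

/u/ harmonizes with /ɯ/ ([-round]) → [ɯ]
/ø/ harmonizes with /ɯ/ ([-round]) → [e]
/y/ harmonizes with /ɯ/ ([-round]) → [i]
3 segments change.

3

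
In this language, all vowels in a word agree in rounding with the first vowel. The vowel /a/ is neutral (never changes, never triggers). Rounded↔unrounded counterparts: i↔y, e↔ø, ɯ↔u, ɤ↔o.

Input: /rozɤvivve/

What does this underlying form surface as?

[rozovyvvø]

/ɤ/ harmonizes with /o/ ([+round]) → [o]
/i/ harmonizes with /o/ ([+round]) → [y]
/e/ harmonizes with /o/ ([+round]) → [ø]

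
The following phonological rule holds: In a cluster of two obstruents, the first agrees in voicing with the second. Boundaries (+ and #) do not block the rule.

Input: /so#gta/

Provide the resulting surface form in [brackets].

/g/ before /t/ (voiceless) → [k]

[so#kta]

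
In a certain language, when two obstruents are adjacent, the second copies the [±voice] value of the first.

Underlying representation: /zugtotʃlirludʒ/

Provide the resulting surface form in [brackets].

/t/ after /g/ (voiced) → [d]

[zugdotʃlirludʒ]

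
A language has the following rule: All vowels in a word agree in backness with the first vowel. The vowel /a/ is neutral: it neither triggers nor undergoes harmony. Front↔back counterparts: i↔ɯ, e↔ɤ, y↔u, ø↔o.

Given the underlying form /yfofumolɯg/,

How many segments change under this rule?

4

/o/ harmonizes with /y/ ([-back]) → [ø]
/u/ harmonizes with /y/ ([-back]) → [y]
/o/ harmonizes with /y/ ([-back]) → [ø]
/ɯ/ harmonizes with /y/ ([-back]) → [i]
4 segments change.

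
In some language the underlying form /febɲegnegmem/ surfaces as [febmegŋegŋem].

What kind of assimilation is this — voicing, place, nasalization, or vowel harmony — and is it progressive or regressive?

/ɲ/→[m] /n/→[ŋ] /m/→[ŋ].
Each target copies a feature from the preceding segment, so the direction is progressive.

place assimilation, progressive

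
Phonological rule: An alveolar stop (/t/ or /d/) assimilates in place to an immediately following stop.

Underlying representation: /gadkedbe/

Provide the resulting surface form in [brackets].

/d/ before /k/ (velar) → [g]
/d/ before /b/ (labial) → [b]

[gagkebbe]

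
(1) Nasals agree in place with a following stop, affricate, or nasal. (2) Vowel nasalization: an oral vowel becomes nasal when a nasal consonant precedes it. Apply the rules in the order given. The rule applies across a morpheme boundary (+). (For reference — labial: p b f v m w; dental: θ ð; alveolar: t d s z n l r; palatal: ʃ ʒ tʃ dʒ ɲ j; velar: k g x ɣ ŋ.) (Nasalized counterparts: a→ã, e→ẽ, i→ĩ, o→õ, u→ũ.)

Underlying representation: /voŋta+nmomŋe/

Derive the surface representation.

Rule 1: /ŋ/ before /t/ (alveolar) → [n]
Rule 1: /n/ before /m/ (labial) → [m]
Rule 1: /m/ before /ŋ/ (velar) → [ŋ]
After rule 1: vonta+mmoŋŋe
Rule 2: /o/ after nasal /m/ → [õ]
Rule 2: /e/ after nasal /ŋ/ → [ẽ]

[vonta+mmõŋŋẽ]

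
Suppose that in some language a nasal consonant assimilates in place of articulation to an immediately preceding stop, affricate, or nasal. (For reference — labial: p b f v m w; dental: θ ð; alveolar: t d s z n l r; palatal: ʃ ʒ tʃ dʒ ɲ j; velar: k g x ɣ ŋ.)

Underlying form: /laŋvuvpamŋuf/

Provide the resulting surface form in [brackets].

/ŋ/ after /m/ (labial) → [m]

[laŋvuvpammuf]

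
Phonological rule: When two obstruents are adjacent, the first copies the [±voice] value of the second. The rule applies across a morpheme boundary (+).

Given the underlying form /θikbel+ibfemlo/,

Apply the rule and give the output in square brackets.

/k/ before /b/ (voiced) → [g]
/b/ before /f/ (voiceless) → [p]

[θigbel+ipfemlo]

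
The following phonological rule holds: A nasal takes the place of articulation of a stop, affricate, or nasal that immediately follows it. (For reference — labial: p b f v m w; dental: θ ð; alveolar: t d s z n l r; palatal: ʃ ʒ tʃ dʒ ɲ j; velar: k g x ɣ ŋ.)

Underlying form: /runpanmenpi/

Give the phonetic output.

/n/ before /p/ (labial) → [m]
/n/ before /m/ (labial) → [m]
/n/ before /p/ (labial) → [m]

[rumpammempi]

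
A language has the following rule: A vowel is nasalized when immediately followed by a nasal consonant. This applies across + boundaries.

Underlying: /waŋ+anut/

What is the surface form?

[wãŋ+ãnut]

/a/ before nasal /ŋ/ → [ã]
/a/ before nasal /n/ → [ã]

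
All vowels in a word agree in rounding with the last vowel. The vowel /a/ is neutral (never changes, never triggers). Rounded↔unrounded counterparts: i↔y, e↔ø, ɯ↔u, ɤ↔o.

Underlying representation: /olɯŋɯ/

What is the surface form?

/o/ harmonizes with /ɯ/ ([-round]) → [ɤ]

[ɤlɯŋɯ]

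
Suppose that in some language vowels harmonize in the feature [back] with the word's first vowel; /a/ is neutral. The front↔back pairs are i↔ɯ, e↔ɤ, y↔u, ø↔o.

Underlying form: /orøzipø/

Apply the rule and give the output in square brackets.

/ø/ harmonizes with /o/ ([+back]) → [o]
/i/ harmonizes with /o/ ([+back]) → [ɯ]
/ø/ harmonizes with /o/ ([+back]) → [o]

[orozɯpo]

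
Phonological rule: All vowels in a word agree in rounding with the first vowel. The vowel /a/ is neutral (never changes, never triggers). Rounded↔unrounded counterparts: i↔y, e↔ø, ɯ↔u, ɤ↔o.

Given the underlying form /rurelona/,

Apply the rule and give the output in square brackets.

/e/ harmonizes with /u/ ([+round]) → [ø]

[rurølona]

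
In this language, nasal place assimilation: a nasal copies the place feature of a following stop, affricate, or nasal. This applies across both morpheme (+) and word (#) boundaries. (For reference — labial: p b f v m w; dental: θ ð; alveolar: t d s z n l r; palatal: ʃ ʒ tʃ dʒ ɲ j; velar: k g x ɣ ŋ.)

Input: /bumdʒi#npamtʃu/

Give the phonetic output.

[buɲdʒi#mpaɲtʃu]

/m/ before /dʒ/ (palatal) → [ɲ]
/n/ before /p/ (labial) → [m]
/m/ before /tʃ/ (palatal) → [ɲ]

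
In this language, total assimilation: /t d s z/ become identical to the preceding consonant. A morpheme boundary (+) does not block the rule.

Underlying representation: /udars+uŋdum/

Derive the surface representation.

/s/ after /r/ → [r] (total assimilation)
/d/ after /ŋ/ → [ŋ] (total assimilation)

[udarr+uŋŋum]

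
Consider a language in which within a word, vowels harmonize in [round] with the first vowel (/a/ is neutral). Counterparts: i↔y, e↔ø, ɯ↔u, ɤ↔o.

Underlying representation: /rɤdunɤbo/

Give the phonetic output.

[rɤdɯnɤbɤ]

/u/ harmonizes with /ɤ/ ([-round]) → [ɯ]
/o/ harmonizes with /ɤ/ ([-round]) → [ɤ]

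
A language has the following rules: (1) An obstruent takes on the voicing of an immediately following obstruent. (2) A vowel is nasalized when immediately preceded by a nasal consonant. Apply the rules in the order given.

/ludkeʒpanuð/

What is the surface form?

[lutkeʃpanũð]

Rule 1: /d/ before /k/ (voiceless) → [t]
Rule 1: /ʒ/ before /p/ (voiceless) → [ʃ]
After rule 1: lutkeʃpanuð
Rule 2: /u/ after nasal /n/ → [ũ]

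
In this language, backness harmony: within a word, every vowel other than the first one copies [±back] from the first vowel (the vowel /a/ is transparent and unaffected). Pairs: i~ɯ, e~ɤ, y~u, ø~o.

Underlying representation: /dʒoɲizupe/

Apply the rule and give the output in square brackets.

/i/ harmonizes with /o/ ([+back]) → [ɯ]
/e/ harmonizes with /o/ ([+back]) → [ɤ]

[dʒoɲɯzupɤ]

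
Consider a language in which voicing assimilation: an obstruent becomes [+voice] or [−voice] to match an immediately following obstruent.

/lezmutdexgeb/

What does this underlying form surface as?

/t/ before /d/ (voiced) → [d]
/x/ before /g/ (voiced) → [ɣ]

[lezmuddeɣgeb]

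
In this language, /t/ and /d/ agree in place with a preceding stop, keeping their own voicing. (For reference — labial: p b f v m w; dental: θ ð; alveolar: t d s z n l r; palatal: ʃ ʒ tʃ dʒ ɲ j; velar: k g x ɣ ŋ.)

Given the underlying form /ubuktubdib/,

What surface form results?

[ubukkubbib]

/t/ after /k/ (velar) → [k]
/d/ after /b/ (labial) → [b]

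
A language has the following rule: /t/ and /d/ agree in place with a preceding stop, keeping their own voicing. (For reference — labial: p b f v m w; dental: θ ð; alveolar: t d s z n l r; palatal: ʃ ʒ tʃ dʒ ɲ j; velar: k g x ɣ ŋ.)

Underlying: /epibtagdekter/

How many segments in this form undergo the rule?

/t/ after /b/ (labial) → [p]
/d/ after /g/ (velar) → [g]
/t/ after /k/ (velar) → [k]
3 segments change.

3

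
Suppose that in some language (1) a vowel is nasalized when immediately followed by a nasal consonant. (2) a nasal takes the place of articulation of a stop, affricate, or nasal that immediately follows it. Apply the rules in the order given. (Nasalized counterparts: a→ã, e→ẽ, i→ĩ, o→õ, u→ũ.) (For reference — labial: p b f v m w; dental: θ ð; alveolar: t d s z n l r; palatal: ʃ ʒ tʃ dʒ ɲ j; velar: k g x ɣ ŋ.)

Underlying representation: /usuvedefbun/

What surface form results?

Rule 1: /u/ before nasal /n/ → [ũ]
After rule 1: usuvedefbũn
Rule 2: no segment meets the rule's conditions; no change.

[usuvedefbũn]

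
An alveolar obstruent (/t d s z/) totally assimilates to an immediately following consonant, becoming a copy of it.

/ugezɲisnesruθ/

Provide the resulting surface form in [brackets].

[ugeɲɲinnerruθ]

/z/ before /ɲ/ → [ɲ] (total assimilation)
/s/ before /n/ → [n] (total assimilation)
/s/ before /r/ → [r] (total assimilation)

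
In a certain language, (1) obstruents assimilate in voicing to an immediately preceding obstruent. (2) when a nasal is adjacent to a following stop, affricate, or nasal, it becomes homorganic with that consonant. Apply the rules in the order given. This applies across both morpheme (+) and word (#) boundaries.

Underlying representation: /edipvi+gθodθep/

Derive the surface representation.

Rule 1: /v/ after /p/ (voiceless) → [f]
Rule 1: /θ/ after /g/ (voiced) → [ð]
Rule 1: /θ/ after /d/ (voiced) → [ð]
After rule 1: edipfi+gðodðep
Rule 2: no segment meets the rule's conditions; no change.

[edipfi+gðodðep]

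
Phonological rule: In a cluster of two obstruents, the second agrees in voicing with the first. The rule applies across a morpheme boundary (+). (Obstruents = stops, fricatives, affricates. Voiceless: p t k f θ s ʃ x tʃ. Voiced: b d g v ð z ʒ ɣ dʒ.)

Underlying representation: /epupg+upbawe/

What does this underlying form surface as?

[epupk+uppawe]

/g/ after /p/ (voiceless) → [k]
/b/ after /p/ (voiceless) → [p]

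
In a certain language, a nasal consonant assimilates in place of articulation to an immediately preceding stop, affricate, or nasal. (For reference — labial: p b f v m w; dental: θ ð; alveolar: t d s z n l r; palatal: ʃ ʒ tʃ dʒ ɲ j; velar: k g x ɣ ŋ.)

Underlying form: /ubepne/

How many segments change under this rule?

/n/ after /p/ (labial) → [m]
1 segment changes.

1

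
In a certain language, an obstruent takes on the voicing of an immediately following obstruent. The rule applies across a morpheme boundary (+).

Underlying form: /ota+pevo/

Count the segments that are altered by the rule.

0

No segment meets the rule's conditions.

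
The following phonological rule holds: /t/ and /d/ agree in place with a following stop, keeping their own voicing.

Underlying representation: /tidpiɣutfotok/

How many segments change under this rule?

/d/ before /p/ (labial) → [b]
1 segment changes.

1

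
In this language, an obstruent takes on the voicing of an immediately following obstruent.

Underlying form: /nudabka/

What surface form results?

/b/ before /k/ (voiceless) → [p]

[nudapka]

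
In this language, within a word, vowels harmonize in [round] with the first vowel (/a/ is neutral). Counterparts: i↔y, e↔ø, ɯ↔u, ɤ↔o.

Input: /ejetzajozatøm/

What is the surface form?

/o/ harmonizes with /e/ ([-round]) → [ɤ]
/ø/ harmonizes with /e/ ([-round]) → [e]

[ejetzajɤzatem]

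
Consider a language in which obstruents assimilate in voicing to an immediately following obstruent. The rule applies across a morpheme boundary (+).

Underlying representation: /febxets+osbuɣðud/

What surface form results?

[fepxets+ozbuɣðud]

/b/ before /x/ (voiceless) → [p]
/s/ before /b/ (voiced) → [z]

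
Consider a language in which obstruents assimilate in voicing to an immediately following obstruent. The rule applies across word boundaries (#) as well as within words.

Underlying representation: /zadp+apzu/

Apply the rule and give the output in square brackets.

[zatp+abzu]

/d/ before /p/ (voiceless) → [t]
/p/ before /z/ (voiced) → [b]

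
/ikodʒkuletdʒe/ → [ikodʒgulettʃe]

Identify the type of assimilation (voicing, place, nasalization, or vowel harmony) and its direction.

voicing assimilation, progressive

/k/→[g] /dʒ/→[tʃ].
Each target copies a feature from the preceding segment, so the direction is progressive.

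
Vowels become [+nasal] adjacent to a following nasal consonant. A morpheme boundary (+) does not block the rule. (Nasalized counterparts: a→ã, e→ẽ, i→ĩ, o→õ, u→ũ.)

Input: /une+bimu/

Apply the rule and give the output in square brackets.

/u/ before nasal /n/ → [ũ]
/i/ before nasal /m/ → [ĩ]

[ũne+bĩmu]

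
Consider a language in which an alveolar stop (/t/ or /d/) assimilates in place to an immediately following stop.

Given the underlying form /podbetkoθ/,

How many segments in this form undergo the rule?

2

/d/ before /b/ (labial) → [b]
/t/ before /k/ (velar) → [k]
2 segments change.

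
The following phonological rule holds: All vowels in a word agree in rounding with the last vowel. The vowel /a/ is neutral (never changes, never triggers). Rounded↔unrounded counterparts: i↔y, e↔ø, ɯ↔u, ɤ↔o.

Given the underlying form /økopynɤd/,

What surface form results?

[ekɤpinɤd]

/ø/ harmonizes with /ɤ/ ([-round]) → [e]
/o/ harmonizes with /ɤ/ ([-round]) → [ɤ]
/y/ harmonizes with /ɤ/ ([-round]) → [i]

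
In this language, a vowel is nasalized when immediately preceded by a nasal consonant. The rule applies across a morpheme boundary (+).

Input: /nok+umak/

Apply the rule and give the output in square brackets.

[nõk+umãk]

/o/ after nasal /n/ → [õ]
/a/ after nasal /m/ → [ã]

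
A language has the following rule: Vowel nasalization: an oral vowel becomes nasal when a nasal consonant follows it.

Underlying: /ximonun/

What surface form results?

[xĩmõnũn]

/i/ before nasal /m/ → [ĩ]
/o/ before nasal /n/ → [õ]
/u/ before nasal /n/ → [ũ]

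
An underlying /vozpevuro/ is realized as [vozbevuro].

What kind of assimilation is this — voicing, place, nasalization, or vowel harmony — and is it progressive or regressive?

/p/→[b].
Each target copies a feature from the preceding segment, so the direction is progressive.

voicing assimilation, progressive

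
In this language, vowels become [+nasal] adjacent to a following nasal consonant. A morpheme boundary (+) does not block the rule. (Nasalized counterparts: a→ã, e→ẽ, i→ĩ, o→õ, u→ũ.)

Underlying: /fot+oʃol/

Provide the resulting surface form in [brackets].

[fot+oʃol]

no segment meets the rule's conditions; no change.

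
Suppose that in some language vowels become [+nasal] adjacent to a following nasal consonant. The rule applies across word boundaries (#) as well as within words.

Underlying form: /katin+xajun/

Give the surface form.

/i/ before nasal /n/ → [ĩ]
/u/ before nasal /n/ → [ũ]

[katĩn+xajũn]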